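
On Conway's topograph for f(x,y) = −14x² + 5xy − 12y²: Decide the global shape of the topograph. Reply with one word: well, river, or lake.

D = b²−4ac = 5² − 4·(-14)·(-12) = -647
D < 0 ⇒ definite ⇒ every region one sign ⇒ single well

well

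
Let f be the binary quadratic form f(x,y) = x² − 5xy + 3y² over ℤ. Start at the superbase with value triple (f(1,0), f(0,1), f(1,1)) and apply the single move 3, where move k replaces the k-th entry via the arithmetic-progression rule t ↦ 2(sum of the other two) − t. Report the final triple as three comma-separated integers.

start (1,3,-1) = (f(1,0),f(0,1),f(1,1))
replace slot 3: 2·(1+3) − (-1) = 9 → (1,3,9)

1,3,9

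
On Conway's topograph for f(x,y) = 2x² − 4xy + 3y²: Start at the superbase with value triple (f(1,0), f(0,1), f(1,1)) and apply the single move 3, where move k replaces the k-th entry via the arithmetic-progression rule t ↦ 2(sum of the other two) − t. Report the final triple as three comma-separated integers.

start (2,3,1) = (f(1,0),f(0,1),f(1,1))
replace slot 3: 2·(2+3) − 1 = 9 → (2,3,9)

2,3,9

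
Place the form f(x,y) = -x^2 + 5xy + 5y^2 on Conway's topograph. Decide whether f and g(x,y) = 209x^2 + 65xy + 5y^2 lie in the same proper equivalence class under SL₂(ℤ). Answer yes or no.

D₁ = 45, D₂ = 45
river cycle of f (length 2): (5, 5, -1), (-1, 5, 5)
river cycle of g (length 2): (5, 5, -1), (-1, 5, 5)
cycles coincide ⇒ equivalent

yes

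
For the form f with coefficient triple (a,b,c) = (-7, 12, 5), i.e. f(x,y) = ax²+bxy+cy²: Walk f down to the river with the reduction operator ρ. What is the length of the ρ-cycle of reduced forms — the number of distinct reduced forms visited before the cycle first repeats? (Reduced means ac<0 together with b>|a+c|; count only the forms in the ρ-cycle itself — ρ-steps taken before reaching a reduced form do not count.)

D = 284, ⌊√D⌋ = 16
river: ρ → (5,8,-11)
river: ρ → (-11,14,2)
river: ρ → (2,14,-11)
river: ρ → (-11,8,5)
river: ρ → (5,12,-7)
river: ρ → (-7,16,1)
river: ρ → (1,16,-7)
river: ρ → (-7,12,5)
ρ-cycle length = 8 (tail of 0 descent steps not counted)

8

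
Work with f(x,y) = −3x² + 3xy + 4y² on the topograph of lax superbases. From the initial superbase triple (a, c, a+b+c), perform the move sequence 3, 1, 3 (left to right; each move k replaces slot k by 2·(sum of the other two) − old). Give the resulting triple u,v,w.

start (-3,4,4) = (f(1,0),f(0,1),f(1,1))
replace slot 3: 2·((-3)+4) − 4 = -2 → (-3,4,-2)
replace slot 1: 2·(4+(-2)) − (-3) = 7 → (7,4,-2)
replace slot 3: 2·(7+4) − (-2) = 24 → (7,4,24)

7,4,24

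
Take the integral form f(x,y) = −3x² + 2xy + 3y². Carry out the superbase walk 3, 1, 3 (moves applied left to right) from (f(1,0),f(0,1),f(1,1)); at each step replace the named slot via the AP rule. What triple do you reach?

start (-3,3,2) = (f(1,0),f(0,1),f(1,1))
replace slot 3: 2·((-3)+3) − 2 = -2 → (-3,3,-2)
replace slot 1: 2·(3+(-2)) − (-3) = 5 → (5,3,-2)
replace slot 3: 2·(5+3) − (-2) = 18 → (5,3,18)

5,3,18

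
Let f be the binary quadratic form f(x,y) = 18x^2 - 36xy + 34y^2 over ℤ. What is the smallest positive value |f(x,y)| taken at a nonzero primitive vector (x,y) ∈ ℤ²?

translate: b→0 (≡-36 mod 36), so (18,-36,34)→(18,0,16)
flip: (18,0,16)→(16,0,18)
reduced (well bottom): (16,0,18) with a≤c, −a<b≤a
well minimum = a = 16

16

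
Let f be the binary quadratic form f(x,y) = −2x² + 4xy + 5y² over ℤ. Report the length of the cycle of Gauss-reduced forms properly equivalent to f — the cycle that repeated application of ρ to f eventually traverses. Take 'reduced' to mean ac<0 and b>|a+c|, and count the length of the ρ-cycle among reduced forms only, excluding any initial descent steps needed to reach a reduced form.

D = 56, ⌊√D⌋ = 7
river: ρ → (5,6,-1)
river: ρ → (-1,6,5)
river: ρ → (5,4,-2)
river: ρ → (-2,4,5)
ρ-cycle length = 4 (tail of 0 descent steps not counted)

4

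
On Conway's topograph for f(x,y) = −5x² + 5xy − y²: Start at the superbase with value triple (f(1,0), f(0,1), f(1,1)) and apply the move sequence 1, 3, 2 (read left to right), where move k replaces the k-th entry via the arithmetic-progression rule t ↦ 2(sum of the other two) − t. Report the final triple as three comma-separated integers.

start (-5,-1,-1) = (f(1,0),f(0,1),f(1,1))
replace slot 1: 2·((-1)+(-1)) − (-5) = 1 → (1,-1,-1)
replace slot 3: 2·(1+(-1)) − (-1) = 1 → (1,-1,1)
replace slot 2: 2·(1+1) − (-1) = 5 → (1,5,1)

1,5,1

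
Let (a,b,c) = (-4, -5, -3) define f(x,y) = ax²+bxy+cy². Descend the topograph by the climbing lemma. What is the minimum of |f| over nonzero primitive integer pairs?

translate: b→-3 (≡5 mod 8), so (4,5,3)→(4,-3,2)
flip: (4,-3,2)→(2,3,4)
translate: b→-1 (≡3 mod 4), so (2,3,4)→(2,-1,3)
reduced (well bottom): (2,-1,3) with a≤c, −a<b≤a
well minimum |f| = |-2| = 2 (negative-definite)

2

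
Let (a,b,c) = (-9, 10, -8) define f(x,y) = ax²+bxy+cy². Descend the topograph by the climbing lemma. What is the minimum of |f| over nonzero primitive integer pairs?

translate: b→8 (≡-10 mod 18), so (9,-10,8)→(9,8,7)
flip: (9,8,7)→(7,-8,9)
translate: b→6 (≡-8 mod 14), so (7,-8,9)→(7,6,8)
reduced (well bottom): (7,6,8) with a≤c, −a<b≤a
well minimum |f| = |-7| = 7 (negative-definite)

7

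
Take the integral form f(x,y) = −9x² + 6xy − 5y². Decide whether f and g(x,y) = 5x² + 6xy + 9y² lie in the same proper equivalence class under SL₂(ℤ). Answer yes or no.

D₁ = -144, D₂ = -144
f is negative-definite; reduce −f:
−f: flip: (9,-6,5)→(5,6,9)
−f: translate: b→-4 (≡6 mod 10), so (5,6,9)→(5,-4,8)
−f: reduced (well bottom): (5,-4,8) with a≤c, −a<b≤a
flip sign back: reduced form of f is (-5,4,-8)
g: translate: b→-4 (≡6 mod 10), so (5,6,9)→(5,-4,8)
g: reduced (well bottom): (5,-4,8) with a≤c, −a<b≤a
reduced forms (-5, 4, -8) vs (5, -4, 8) ⇒ inequivalent

no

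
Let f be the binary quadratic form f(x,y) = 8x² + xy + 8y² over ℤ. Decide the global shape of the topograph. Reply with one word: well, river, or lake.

D = b²−4ac = 1² − 4·8·8 = -255
D < 0 ⇒ definite ⇒ every region one sign ⇒ single well

well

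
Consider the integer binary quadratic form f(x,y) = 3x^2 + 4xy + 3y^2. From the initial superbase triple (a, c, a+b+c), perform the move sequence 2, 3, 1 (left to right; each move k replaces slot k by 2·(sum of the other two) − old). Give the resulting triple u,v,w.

start (3,3,10) = (f(1,0),f(0,1),f(1,1))
replace slot 2: 2·(3+10) − 3 = 23 → (3,23,10)
replace slot 3: 2·(3+23) − 10 = 42 → (3,23,42)
replace slot 1: 2·(23+42) − 3 = 127 → (127,23,42)

127,23,42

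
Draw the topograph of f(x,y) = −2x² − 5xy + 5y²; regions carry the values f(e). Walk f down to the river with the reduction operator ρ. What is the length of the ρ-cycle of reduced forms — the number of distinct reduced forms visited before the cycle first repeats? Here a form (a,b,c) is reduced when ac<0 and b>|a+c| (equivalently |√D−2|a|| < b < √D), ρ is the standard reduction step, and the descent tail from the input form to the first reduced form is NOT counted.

D = 65, ⌊√D⌋ = 8
descent: ρ → (5,5,-2)  [lands on river]
river: ρ → (-2,7,2)
river: ρ → (2,5,-5)
river: ρ → (-5,5,2)
river: ρ → (2,7,-2)
river: ρ → (-2,5,5)
ρ-cycle length = 6 (tail of 1 descent step not counted)

6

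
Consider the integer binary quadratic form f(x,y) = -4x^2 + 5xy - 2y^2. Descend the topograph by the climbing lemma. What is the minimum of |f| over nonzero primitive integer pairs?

translate: b→3 (≡-5 mod 8), so (4,-5,2)→(4,3,1)
flip: (4,3,1)→(1,-3,4)
translate: b→1 (≡-3 mod 2), so (1,-3,4)→(1,1,2)
reduced (well bottom): (1,1,2) with a≤c, −a<b≤a
well minimum |f| = |-1| = 1 (negative-definite)

1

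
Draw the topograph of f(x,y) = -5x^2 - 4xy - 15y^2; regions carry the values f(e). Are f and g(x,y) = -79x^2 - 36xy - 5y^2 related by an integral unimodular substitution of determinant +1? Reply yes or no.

D₁ = -284, D₂ = -284
f is negative-definite; reduce −f:
−f: reduced (well bottom): (5,4,15) with a≤c, −a<b≤a
flip sign back: reduced form of f is (-5,-4,-15)
g is negative-definite; reduce −g:
−g: flip: (79,36,5)→(5,-36,79)
−g: translate: b→4 (≡-36 mod 10), so (5,-36,79)→(5,4,15)
−g: reduced (well bottom): (5,4,15) with a≤c, −a<b≤a
flip sign back: reduced form of g is (-5,-4,-15)
reduced forms (-5, -4, -15) vs (-5, -4, -15) ⇒ equivalent

yes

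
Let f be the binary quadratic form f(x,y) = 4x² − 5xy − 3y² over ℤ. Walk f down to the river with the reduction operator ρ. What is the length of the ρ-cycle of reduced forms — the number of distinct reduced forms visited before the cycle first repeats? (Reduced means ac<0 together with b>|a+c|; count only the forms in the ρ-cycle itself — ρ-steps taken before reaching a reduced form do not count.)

D = 73, ⌊√D⌋ = 8
descent: ρ → (-3,5,4)  [lands on river]
river: ρ → (4,3,-4)
river: ρ → (-4,5,3)
river: ρ → (3,7,-2)
river: ρ → (-2,5,6)
river: ρ → (6,7,-1)
river: ρ → (-1,7,6)
river: ρ → (6,5,-2)
river: ρ → (-2,7,3)
river: ρ → (3,5,-4)
river: ρ → (-4,3,4)
river: ρ → (4,5,-3)
river: ρ → (-3,7,2)
river: ρ → (2,5,-6)
river: ρ → (-6,7,1)
river: ρ → (1,7,-6)
river: ρ → (-6,5,2)
river: ρ → (2,7,-3)
ρ-cycle length = 18 (tail of 1 descent step not counted)

18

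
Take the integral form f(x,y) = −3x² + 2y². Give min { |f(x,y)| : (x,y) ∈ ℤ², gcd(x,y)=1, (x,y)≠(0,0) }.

descent: ρ → (2,4,-1)  [lands on river]
river: ρ → (-1,4,2)
closes: descent 1, river 2
min |a| on river = 1

1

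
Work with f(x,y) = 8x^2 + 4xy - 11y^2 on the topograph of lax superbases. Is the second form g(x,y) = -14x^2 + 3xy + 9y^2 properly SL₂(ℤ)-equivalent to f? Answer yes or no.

D₁ = 368, D₂ = 513
discriminants differ ⇒ not SL₂(ℤ)-equivalent

no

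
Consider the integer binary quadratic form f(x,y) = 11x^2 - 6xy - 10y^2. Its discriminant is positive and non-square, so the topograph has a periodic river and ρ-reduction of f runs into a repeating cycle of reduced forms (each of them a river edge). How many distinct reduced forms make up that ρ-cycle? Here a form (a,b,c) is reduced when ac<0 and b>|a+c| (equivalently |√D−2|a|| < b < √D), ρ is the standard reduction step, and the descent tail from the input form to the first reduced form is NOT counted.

D = 476, ⌊√D⌋ = 21
descent: ρ → (-10,6,11)  [lands on river]
river: ρ → (11,16,-5)
river: ρ → (-5,14,14)
river: ρ → (14,14,-5)
river: ρ → (-5,16,11)
river: ρ → (11,6,-10)
river: ρ → (-10,14,7)
river: ρ → (7,14,-10)
ρ-cycle length = 8 (tail of 1 descent step not counted)

8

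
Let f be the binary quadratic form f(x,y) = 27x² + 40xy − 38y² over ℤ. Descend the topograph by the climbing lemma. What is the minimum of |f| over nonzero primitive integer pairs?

river: ρ → (-38,36,29)
river: ρ → (29,22,-45)
river: ρ → (-45,68,6)
river: ρ → (6,64,-67)
river: ρ → (-67,70,3)
river: ρ → (3,74,-19)
river: ρ → (-19,40,54)
river: ρ → (54,68,-5)
river: ρ → (-5,72,26)
river: ρ → (26,32,-45)
river: ρ → (-45,58,13)
river: ρ → (13,72,-10)
river: ρ → (-10,68,27)
river: ρ → (27,40,-38)
closes: descent 0, river 14
min |a| on river = 3

3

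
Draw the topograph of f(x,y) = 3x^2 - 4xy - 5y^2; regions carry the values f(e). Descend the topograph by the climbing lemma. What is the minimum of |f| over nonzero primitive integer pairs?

descent: ρ → (-5,4,3)  [lands on river]
river: ρ → (3,8,-1)
river: ρ → (-1,8,3)
river: ρ → (3,4,-5)
river: ρ → (-5,6,2)
river: ρ → (2,6,-5)
closes: descent 1, river 6
min |a| on river = 1

1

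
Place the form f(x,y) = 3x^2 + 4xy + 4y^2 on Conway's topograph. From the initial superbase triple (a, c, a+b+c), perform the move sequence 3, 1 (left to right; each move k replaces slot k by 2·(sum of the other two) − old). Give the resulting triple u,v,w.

start (3,4,11) = (f(1,0),f(0,1),f(1,1))
replace slot 3: 2·(3+4) − 11 = 3 → (3,4,3)
replace slot 1: 2·(4+3) − 3 = 11 → (11,4,3)

11,4,3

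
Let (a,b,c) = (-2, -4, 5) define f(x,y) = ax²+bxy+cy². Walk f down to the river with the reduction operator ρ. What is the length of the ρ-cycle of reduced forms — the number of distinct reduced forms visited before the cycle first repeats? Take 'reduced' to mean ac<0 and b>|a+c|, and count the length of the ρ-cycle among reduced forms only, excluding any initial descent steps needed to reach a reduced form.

D = 56, ⌊√D⌋ = 7
descent: ρ → (5,4,-2)  [lands on river]
river: ρ → (-2,4,5)
river: ρ → (5,6,-1)
river: ρ → (-1,6,5)
ρ-cycle length = 4 (tail of 1 descent step not counted)

4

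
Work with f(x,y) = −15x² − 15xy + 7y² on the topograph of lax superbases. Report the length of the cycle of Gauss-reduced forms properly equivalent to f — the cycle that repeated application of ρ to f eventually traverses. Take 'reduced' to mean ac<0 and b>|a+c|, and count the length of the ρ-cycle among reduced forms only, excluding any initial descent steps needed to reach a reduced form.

D = 645, ⌊√D⌋ = 25
descent: ρ → (7,15,-15)  [lands on river]
river: ρ → (-15,15,7)
river: ρ → (7,13,-17)
river: ρ → (-17,21,3)
river: ρ → (3,21,-17)
river: ρ → (-17,13,7)
ρ-cycle length = 6 (tail of 1 descent step not counted)

6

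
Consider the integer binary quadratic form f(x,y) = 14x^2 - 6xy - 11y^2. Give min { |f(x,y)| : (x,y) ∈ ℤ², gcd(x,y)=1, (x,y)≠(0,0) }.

descent: ρ → (-11,6,14)  [lands on river]
river: ρ → (14,22,-3)
river: ρ → (-3,20,21)
river: ρ → (21,22,-2)
river: ρ → (-2,22,21)
river: ρ → (21,20,-3)
river: ρ → (-3,22,14)
river: ρ → (14,6,-11)
river: ρ → (-11,16,9)
river: ρ → (9,20,-7)
river: ρ → (-7,22,6)
river: ρ → (6,14,-19)
river: ρ → (-19,24,1)
river: ρ → (1,24,-19)
river: ρ → (-19,14,6)
river: ρ → (6,22,-7)
river: ρ → (-7,20,9)
river: ρ → (9,16,-11)
closes: descent 1, river 18
min |a| on river = 1

1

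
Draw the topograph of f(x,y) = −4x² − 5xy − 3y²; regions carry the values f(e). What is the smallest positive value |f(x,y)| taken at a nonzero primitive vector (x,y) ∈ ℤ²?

translate: b→-3 (≡5 mod 8), so (4,5,3)→(4,-3,2)
flip: (4,-3,2)→(2,3,4)
translate: b→-1 (≡3 mod 4), so (2,3,4)→(2,-1,3)
reduced (well bottom): (2,-1,3) with a≤c, −a<b≤a
well minimum |f| = |-2| = 2 (negative-definite)

2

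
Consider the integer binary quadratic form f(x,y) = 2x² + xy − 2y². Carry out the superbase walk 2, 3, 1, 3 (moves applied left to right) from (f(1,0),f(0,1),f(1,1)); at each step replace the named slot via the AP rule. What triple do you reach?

start (2,-2,1) = (f(1,0),f(0,1),f(1,1))
replace slot 2: 2·(2+1) − (-2) = 8 → (2,8,1)
replace slot 3: 2·(2+8) − 1 = 19 → (2,8,19)
replace slot 1: 2·(8+19) − 2 = 52 → (52,8,19)
replace slot 3: 2·(52+8) − 19 = 101 → (52,8,101)

52,8,101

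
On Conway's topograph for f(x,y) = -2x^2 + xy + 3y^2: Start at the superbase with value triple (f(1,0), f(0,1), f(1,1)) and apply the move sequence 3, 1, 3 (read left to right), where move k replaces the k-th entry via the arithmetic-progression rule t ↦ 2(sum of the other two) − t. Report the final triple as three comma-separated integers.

start (-2,3,2) = (f(1,0),f(0,1),f(1,1))
replace slot 3: 2·((-2)+3) − 2 = 0 → (-2,3,0)
replace slot 1: 2·(3+0) − (-2) = 8 → (8,3,0)
replace slot 3: 2·(8+3) − 0 = 22 → (8,3,22)

8,3,22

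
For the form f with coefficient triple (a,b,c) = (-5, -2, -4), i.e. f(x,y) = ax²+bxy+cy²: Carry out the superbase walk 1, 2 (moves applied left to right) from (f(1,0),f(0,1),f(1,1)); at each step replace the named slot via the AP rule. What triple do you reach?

start (-5,-4,-11) = (f(1,0),f(0,1),f(1,1))
replace slot 1: 2·((-4)+(-11)) − (-5) = -25 → (-25,-4,-11)
replace slot 2: 2·((-25)+(-11)) − (-4) = -68 → (-25,-68,-11)

-25,-68,-11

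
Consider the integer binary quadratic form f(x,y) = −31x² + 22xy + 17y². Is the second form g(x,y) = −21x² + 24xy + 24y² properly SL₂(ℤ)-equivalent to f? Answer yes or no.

D₁ = 2592, D₂ = 2592
river cycle of f (length 10): (17, 46, -7), (-7, 38, 41), (41, 44, -4), (-4, 44, 41), (41, 38, -7), (-7, 46, 17), (17, 22, -31), (-31, 40, 8), (8, 40, -31), (-31, 22, 17)
river cycle of g (length 6): (24, 24, -21), (-21, 18, 27), (27, 36, -12), (-12, 36, 27), (27, 18, -21), (-21, 24, 24)
cycles differ ⇒ inequivalent

no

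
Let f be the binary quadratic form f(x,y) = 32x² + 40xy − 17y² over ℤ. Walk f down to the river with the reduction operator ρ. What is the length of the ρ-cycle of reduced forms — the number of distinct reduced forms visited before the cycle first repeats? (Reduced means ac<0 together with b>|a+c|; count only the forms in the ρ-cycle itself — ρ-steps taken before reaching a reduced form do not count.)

D = 3776, ⌊√D⌋ = 61
river: ρ → (-17,28,44)
river: ρ → (44,60,-1)
river: ρ → (-1,60,44)
river: ρ → (44,28,-17)
river: ρ → (-17,40,32)
river: ρ → (32,24,-25)
river: ρ → (-25,26,31)
river: ρ → (31,36,-20)
river: ρ → (-20,44,23)
river: ρ → (23,48,-16)
river: ρ → (-16,48,23)
river: ρ → (23,44,-20)
river: ρ → (-20,36,31)
river: ρ → (31,26,-25)
river: ρ → (-25,24,32)
river: ρ → (32,40,-17)
ρ-cycle length = 16 (tail of 0 descent steps not counted)

16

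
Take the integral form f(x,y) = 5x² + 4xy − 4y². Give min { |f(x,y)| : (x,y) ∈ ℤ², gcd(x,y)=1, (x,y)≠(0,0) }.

river: ρ → (-4,4,5)
river: ρ → (5,6,-3)
river: ρ → (-3,6,5)
river: ρ → (5,4,-4)
closes: descent 0, river 4
min |a| on river = 3

3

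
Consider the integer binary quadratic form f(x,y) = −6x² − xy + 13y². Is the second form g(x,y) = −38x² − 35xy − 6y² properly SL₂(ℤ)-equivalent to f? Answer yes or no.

D₁ = 313, D₂ = 313
river cycle of f (length 38): (-6, 11, 8), (8, 5, -9), (-9, 13, 4), (4, 11, -12), (-12, 13, 3), (3, 17, -2), (-2, 15, 11), (11, 7, -6), (-6, 17, 1), (1, 17, -6), … (28 more)
river cycle of g (length 38): (-6, 11, 8), (8, 5, -9), (-9, 13, 4), (4, 11, -12), (-12, 13, 3), (3, 17, -2), (-2, 15, 11), (11, 7, -6), (-6, 17, 1), (1, 17, -6), … (28 more)
cycles coincide ⇒ equivalent

yes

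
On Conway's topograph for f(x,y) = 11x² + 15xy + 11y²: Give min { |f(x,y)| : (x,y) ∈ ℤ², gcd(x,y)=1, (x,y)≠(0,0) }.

translate: b→-7 (≡15 mod 22), so (11,15,11)→(11,-7,7)
flip: (11,-7,7)→(7,7,11)
reduced (well bottom): (7,7,11) with a≤c, −a<b≤a
well minimum = a = 7

7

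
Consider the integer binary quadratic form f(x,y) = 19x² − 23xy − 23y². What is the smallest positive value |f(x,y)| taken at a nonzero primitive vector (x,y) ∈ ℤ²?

descent: ρ → (-23,23,19)  [lands on river]
river: ρ → (19,15,-27)
river: ρ → (-27,39,7)
river: ρ → (7,45,-9)
river: ρ → (-9,45,7)
river: ρ → (7,39,-27)
river: ρ → (-27,15,19)
river: ρ → (19,23,-23)
closes: descent 1, river 8
min |a| on river = 7

7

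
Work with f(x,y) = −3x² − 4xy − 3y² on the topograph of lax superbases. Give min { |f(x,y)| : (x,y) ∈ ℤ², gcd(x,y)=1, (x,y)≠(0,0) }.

translate: b→-2 (≡4 mod 6), so (3,4,3)→(3,-2,2)
flip: (3,-2,2)→(2,2,3)
reduced (well bottom): (2,2,3) with a≤c, −a<b≤a
well minimum |f| = |-2| = 2 (negative-definite)

2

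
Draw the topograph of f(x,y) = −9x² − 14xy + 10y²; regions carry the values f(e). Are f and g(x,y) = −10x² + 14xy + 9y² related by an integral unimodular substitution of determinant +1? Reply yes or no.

D₁ = 556, D₂ = 556
river cycle of f (length 18): (10, 14, -9), (-9, 22, 2), (2, 22, -9), (-9, 14, 10), (10, 6, -13), (-13, 20, 3), (3, 22, -6), (-6, 14, 15), (15, 16, -5), (-5, 14, 18), … (8 more)
river cycle of g (length 18): (9, 22, -2), (-2, 22, 9), (9, 14, -10), (-10, 6, 13), (13, 20, -3), (-3, 22, 6), (6, 14, -15), (-15, 16, 5), (5, 14, -18), (-18, 22, 1), … (8 more)
cycles differ ⇒ inequivalent

no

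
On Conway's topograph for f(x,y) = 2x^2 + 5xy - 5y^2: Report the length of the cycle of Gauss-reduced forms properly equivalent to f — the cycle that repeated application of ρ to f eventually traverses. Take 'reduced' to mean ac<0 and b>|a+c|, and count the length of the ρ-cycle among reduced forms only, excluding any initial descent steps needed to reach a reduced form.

D = 65, ⌊√D⌋ = 8
river: ρ → (-5,5,2)
river: ρ → (2,7,-2)
river: ρ → (-2,5,5)
river: ρ → (5,5,-2)
river: ρ → (-2,7,2)
river: ρ → (2,5,-5)
ρ-cycle length = 6 (tail of 0 descent steps not counted)

6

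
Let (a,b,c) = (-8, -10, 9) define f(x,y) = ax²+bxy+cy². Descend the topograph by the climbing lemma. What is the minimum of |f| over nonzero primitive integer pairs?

descent: ρ → (9,10,-8)  [lands on river]
river: ρ → (-8,6,11)
river: ρ → (11,16,-3)
river: ρ → (-3,14,16)
river: ρ → (16,18,-1)
river: ρ → (-1,18,16)
river: ρ → (16,14,-3)
river: ρ → (-3,16,11)
river: ρ → (11,6,-8)
river: ρ → (-8,10,9)
river: ρ → (9,8,-9)
river: ρ → (-9,10,8)
river: ρ → (8,6,-11)
river: ρ → (-11,16,3)
river: ρ → (3,14,-16)
river: ρ → (-16,18,1)
river: ρ → (1,18,-16)
river: ρ → (-16,14,3)
river: ρ → (3,16,-11)
river: ρ → (-11,6,8)
river: ρ → (8,10,-9)
river: ρ → (-9,8,9)
closes: descent 1, river 22
min |a| on river = 1

1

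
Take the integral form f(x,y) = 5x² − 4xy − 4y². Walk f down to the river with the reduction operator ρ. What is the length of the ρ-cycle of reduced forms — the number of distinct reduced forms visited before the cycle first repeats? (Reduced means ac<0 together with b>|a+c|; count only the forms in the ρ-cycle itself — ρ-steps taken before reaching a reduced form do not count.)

D = 96, ⌊√D⌋ = 9
descent: ρ → (-4,4,5)  [lands on river]
river: ρ → (5,6,-3)
river: ρ → (-3,6,5)
river: ρ → (5,4,-4)
ρ-cycle length = 4 (tail of 1 descent step not counted)

4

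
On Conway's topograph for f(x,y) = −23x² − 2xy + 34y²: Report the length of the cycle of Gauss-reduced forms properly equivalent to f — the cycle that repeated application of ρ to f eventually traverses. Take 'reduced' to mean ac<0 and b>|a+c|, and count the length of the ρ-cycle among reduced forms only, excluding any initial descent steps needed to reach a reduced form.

D = 3132, ⌊√D⌋ = 55
descent: ρ → (34,2,-23)
descent: ρ → (-23,44,13)  [lands on river]
river: ρ → (13,34,-38)
river: ρ → (-38,42,9)
river: ρ → (9,48,-23)
ρ-cycle length = 4 (tail of 2 descent steps not counted)

4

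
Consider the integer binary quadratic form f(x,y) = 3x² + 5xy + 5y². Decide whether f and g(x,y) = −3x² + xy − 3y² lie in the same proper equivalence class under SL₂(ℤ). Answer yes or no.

D₁ = -35, D₂ = -35
f: translate: b→-1 (≡5 mod 6), so (3,5,5)→(3,-1,3)
f: flip: (3,-1,3)→(3,1,3)
f: reduced (well bottom): (3,1,3) with a≤c, −a<b≤a
g is negative-definite; reduce −g:
−g: flip: (3,-1,3)→(3,1,3)
−g: reduced (well bottom): (3,1,3) with a≤c, −a<b≤a
flip sign back: reduced form of g is (-3,-1,-3)
reduced forms (3, 1, 3) vs (-3, -1, -3) ⇒ inequivalent

no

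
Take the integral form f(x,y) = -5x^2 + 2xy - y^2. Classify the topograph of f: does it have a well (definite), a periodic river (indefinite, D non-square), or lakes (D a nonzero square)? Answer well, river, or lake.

D = b²−4ac = 2² − 4·(-5)·(-1) = -16
D < 0 ⇒ definite ⇒ every region one sign ⇒ single well

well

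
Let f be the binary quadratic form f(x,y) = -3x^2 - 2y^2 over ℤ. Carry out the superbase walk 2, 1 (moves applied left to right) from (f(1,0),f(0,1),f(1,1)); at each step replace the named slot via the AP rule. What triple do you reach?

start (-3,-2,-5) = (f(1,0),f(0,1),f(1,1))
replace slot 2: 2·((-3)+(-5)) − (-2) = -14 → (-3,-14,-5)
replace slot 1: 2·((-14)+(-5)) − (-3) = -35 → (-35,-14,-5)

-35,-14,-5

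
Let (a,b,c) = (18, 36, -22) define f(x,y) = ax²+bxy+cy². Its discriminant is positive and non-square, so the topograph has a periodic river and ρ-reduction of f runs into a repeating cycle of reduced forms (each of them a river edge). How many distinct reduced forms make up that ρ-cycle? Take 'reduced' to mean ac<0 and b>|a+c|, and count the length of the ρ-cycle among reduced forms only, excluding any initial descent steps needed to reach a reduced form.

D = 2880, ⌊√D⌋ = 53
river: ρ → (-22,52,2)
river: ρ → (2,52,-22)
river: ρ → (-22,36,18)
river: ρ → (18,36,-22)
ρ-cycle length = 4 (tail of 0 descent steps not counted)

4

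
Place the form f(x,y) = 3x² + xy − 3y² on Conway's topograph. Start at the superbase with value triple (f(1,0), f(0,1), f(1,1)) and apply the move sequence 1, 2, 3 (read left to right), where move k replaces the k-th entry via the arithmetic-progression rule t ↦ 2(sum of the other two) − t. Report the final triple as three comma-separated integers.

start (3,-3,1) = (f(1,0),f(0,1),f(1,1))
replace slot 1: 2·((-3)+1) − 3 = -7 → (-7,-3,1)
replace slot 2: 2·((-7)+1) − (-3) = -9 → (-7,-9,1)
replace slot 3: 2·((-7)+(-9)) − 1 = -33 → (-7,-9,-33)

-7,-9,-33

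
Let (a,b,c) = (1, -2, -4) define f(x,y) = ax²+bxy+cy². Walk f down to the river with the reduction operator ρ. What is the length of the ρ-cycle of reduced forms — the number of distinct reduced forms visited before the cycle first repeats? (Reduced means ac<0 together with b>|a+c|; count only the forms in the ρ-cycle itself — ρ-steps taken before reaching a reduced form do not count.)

D = 20, ⌊√D⌋ = 4
descent: ρ → (-4,2,1)
descent: ρ → (1,4,-1)  [lands on river]
river: ρ → (-1,4,1)
ρ-cycle length = 2 (tail of 2 descent steps not counted)

2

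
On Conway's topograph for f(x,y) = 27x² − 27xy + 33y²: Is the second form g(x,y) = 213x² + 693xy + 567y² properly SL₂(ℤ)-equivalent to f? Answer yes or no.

D₁ = -2835, D₂ = -2835
f: translate: b→27 (≡-27 mod 54), so (27,-27,33)→(27,27,33)
f: reduced (well bottom): (27,27,33) with a≤c, −a<b≤a
g: translate: b→-159 (≡693 mod 426), so (213,693,567)→(213,-159,33)
g: flip: (213,-159,33)→(33,159,213)
g: translate: b→27 (≡159 mod 66), so (33,159,213)→(33,27,27)
g: flip: (33,27,27)→(27,-27,33)
g: translate: b→27 (≡-27 mod 54), so (27,-27,33)→(27,27,33)
g: reduced (well bottom): (27,27,33) with a≤c, −a<b≤a
reduced forms (27, 27, 33) vs (27, 27, 33) ⇒ equivalent

yes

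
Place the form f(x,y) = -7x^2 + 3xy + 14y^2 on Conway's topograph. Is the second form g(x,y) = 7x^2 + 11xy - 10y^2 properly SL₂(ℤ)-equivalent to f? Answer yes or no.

D₁ = 401, D₂ = 401
river cycle of f (length 10): (-7, 17, 4), (4, 15, -11), (-11, 7, 8), (8, 9, -10), (-10, 11, 7), (7, 17, -4), (-4, 15, 11), (11, 7, -8), (-8, 9, 10), (10, 11, -7)
river cycle of g (length 10): (-10, 9, 8), (8, 7, -11), (-11, 15, 4), (4, 17, -7), (-7, 11, 10), (10, 9, -8), (-8, 7, 11), (11, 15, -4), (-4, 17, 7), (7, 11, -10)
cycles differ ⇒ inequivalent

no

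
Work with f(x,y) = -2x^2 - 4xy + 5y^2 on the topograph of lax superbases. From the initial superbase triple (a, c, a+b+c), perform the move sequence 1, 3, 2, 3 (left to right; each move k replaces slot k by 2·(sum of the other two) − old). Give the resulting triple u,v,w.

start (-2,5,-1) = (f(1,0),f(0,1),f(1,1))
replace slot 1: 2·(5+(-1)) − (-2) = 10 → (10,5,-1)
replace slot 3: 2·(10+5) − (-1) = 31 → (10,5,31)
replace slot 2: 2·(10+31) − 5 = 77 → (10,77,31)
replace slot 3: 2·(10+77) − 31 = 143 → (10,77,143)

10,77,143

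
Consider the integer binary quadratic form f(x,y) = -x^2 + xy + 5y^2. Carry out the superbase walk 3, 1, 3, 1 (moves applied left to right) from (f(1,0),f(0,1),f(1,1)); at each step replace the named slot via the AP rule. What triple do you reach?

start (-1,5,5) = (f(1,0),f(0,1),f(1,1))
replace slot 3: 2·((-1)+5) − 5 = 3 → (-1,5,3)
replace slot 1: 2·(5+3) − (-1) = 17 → (17,5,3)
replace slot 3: 2·(17+5) − 3 = 41 → (17,5,41)
replace slot 1: 2·(5+41) − 17 = 75 → (75,5,41)

75,5,41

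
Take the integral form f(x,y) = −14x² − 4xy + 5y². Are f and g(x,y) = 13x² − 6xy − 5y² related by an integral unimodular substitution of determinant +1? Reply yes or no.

D₁ = 296, D₂ = 296
river cycle of f (length 6): (5, 14, -5), (-5, 16, 2), (2, 16, -5), (-5, 14, 5), (5, 16, -2), (-2, 16, 5)
river cycle of g (length 6): (-5, 16, 2), (2, 16, -5), (-5, 14, 5), (5, 16, -2), (-2, 16, 5), (5, 14, -5)
cycles coincide ⇒ equivalent

yes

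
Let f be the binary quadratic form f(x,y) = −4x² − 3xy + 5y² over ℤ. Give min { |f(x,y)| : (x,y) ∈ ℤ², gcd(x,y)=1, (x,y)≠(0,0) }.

descent: ρ → (5,3,-4)  [lands on river]
river: ρ → (-4,5,4)
river: ρ → (4,3,-5)
river: ρ → (-5,7,2)
river: ρ → (2,9,-1)
river: ρ → (-1,9,2)
river: ρ → (2,7,-5)
river: ρ → (-5,3,4)
river: ρ → (4,5,-4)
river: ρ → (-4,3,5)
river: ρ → (5,7,-2)
river: ρ → (-2,9,1)
river: ρ → (1,9,-2)
river: ρ → (-2,7,5)
closes: descent 1, river 14
min |a| on river = 1

1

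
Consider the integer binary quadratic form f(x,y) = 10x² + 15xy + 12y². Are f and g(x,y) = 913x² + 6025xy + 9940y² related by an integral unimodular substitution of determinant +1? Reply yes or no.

D₁ = -255, D₂ = -255
f: translate: b→-5 (≡15 mod 20), so (10,15,12)→(10,-5,7)
f: flip: (10,-5,7)→(7,5,10)
f: reduced (well bottom): (7,5,10) with a≤c, −a<b≤a
g: translate: b→547 (≡6025 mod 1826), so (913,6025,9940)→(913,547,82)
g: flip: (913,547,82)→(82,-547,913)
g: translate: b→-55 (≡-547 mod 164), so (82,-547,913)→(82,-55,10)
g: flip: (82,-55,10)→(10,55,82)
g: translate: b→-5 (≡55 mod 20), so (10,55,82)→(10,-5,7)
g: flip: (10,-5,7)→(7,5,10)
g: reduced (well bottom): (7,5,10) with a≤c, −a<b≤a
reduced forms (7, 5, 10) vs (7, 5, 10) ⇒ equivalent

yes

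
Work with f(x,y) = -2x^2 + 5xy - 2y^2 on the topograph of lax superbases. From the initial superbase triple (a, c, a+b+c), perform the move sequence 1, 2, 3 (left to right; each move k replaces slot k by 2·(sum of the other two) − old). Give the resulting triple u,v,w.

start (-2,-2,1) = (f(1,0),f(0,1),f(1,1))
replace slot 1: 2·((-2)+1) − (-2) = 0 → (0,-2,1)
replace slot 2: 2·(0+1) − (-2) = 4 → (0,4,1)
replace slot 3: 2·(0+4) − 1 = 7 → (0,4,7)

0,4,7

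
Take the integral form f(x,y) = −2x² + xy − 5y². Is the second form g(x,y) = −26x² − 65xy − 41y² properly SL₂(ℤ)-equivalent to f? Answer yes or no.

D₁ = -39, D₂ = -39
f is negative-definite; reduce −f:
−f: reduced (well bottom): (2,-1,5) with a≤c, −a<b≤a
flip sign back: reduced form of f is (-2,1,-5)
g is negative-definite; reduce −g:
−g: translate: b→13 (≡65 mod 52), so (26,65,41)→(26,13,2)
−g: flip: (26,13,2)→(2,-13,26)
−g: translate: b→-1 (≡-13 mod 4), so (2,-13,26)→(2,-1,5)
−g: reduced (well bottom): (2,-1,5) with a≤c, −a<b≤a
flip sign back: reduced form of g is (-2,1,-5)
reduced forms (-2, 1, -5) vs (-2, 1, -5) ⇒ equivalent

yes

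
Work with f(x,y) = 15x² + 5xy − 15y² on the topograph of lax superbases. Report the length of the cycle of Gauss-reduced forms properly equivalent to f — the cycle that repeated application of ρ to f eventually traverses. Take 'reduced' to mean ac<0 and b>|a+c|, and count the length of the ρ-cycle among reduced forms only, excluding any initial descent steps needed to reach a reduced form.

D = 925, ⌊√D⌋ = 30
river: ρ → (-15,25,5)
river: ρ → (5,25,-15)
river: ρ → (-15,5,15)
river: ρ → (15,25,-5)
river: ρ → (-5,25,15)
river: ρ → (15,5,-15)
ρ-cycle length = 6 (tail of 0 descent steps not counted)

6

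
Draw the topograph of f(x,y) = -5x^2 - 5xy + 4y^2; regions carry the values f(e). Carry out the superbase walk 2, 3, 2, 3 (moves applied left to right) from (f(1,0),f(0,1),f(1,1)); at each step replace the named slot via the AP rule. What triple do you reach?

start (-5,4,-6) = (f(1,0),f(0,1),f(1,1))
replace slot 2: 2·((-5)+(-6)) − 4 = -26 → (-5,-26,-6)
replace slot 3: 2·((-5)+(-26)) − (-6) = -56 → (-5,-26,-56)
replace slot 2: 2·((-5)+(-56)) − (-26) = -96 → (-5,-96,-56)
replace slot 3: 2·((-5)+(-96)) − (-56) = -146 → (-5,-96,-146)

-5,-96,-146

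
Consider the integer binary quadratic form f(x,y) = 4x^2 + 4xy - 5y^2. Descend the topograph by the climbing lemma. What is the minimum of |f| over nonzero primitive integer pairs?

river: ρ → (-5,6,3)
river: ρ → (3,6,-5)
river: ρ → (-5,4,4)
river: ρ → (4,4,-5)
closes: descent 0, river 4
min |a| on river = 3

3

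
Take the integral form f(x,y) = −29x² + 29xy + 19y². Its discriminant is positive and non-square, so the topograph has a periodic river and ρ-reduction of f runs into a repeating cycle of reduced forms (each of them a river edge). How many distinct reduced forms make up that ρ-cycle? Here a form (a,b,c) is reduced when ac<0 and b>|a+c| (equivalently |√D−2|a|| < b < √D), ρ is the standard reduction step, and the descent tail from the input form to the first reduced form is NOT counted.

D = 3045, ⌊√D⌋ = 55
river: ρ → (19,47,-11)
river: ρ → (-11,41,31)
river: ρ → (31,21,-21)
river: ρ → (-21,21,31)
river: ρ → (31,41,-11)
river: ρ → (-11,47,19)
river: ρ → (19,29,-29)
river: ρ → (-29,29,19)
ρ-cycle length = 8 (tail of 0 descent steps not counted)

8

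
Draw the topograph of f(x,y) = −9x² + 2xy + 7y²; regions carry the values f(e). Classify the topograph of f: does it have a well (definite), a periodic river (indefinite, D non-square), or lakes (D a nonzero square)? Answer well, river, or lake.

D = b²−4ac = 2² − 4·(-9)·7 = 256
D = 16² is a perfect square ⇒ form factors over ℤ ⇒ lakes

lake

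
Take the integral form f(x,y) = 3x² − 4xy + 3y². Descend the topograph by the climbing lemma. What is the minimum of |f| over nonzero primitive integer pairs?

translate: b→2 (≡-4 mod 6), so (3,-4,3)→(3,2,2)
flip: (3,2,2)→(2,-2,3)
translate: b→2 (≡-2 mod 4), so (2,-2,3)→(2,2,3)
reduced (well bottom): (2,2,3) with a≤c, −a<b≤a
well minimum = a = 2

2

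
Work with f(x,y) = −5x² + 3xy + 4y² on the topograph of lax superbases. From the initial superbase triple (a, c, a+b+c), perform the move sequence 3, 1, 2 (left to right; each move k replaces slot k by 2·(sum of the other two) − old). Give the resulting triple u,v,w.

start (-5,4,2) = (f(1,0),f(0,1),f(1,1))
replace slot 3: 2·((-5)+4) − 2 = -4 → (-5,4,-4)
replace slot 1: 2·(4+(-4)) − (-5) = 5 → (5,4,-4)
replace slot 2: 2·(5+(-4)) − 4 = -2 → (5,-2,-4)

5,-2,-4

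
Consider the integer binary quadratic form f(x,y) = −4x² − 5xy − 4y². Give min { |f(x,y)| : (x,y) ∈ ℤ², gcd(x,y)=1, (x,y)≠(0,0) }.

translate: b→-3 (≡5 mod 8), so (4,5,4)→(4,-3,3)
flip: (4,-3,3)→(3,3,4)
reduced (well bottom): (3,3,4) with a≤c, −a<b≤a
well minimum |f| = |-3| = 3 (negative-definite)

3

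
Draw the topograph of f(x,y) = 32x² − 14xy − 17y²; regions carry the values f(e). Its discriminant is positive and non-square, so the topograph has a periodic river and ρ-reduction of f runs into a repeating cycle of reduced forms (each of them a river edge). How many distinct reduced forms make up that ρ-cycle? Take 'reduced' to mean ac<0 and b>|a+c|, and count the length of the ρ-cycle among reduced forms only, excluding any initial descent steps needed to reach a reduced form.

D = 2372, ⌊√D⌋ = 48
descent: ρ → (-17,48,1)  [lands on river]
river: ρ → (1,48,-17)
river: ρ → (-17,20,29)
river: ρ → (29,38,-8)
river: ρ → (-8,42,19)
river: ρ → (19,34,-16)
river: ρ → (-16,30,23)
river: ρ → (23,16,-23)
river: ρ → (-23,30,16)
river: ρ → (16,34,-19)
river: ρ → (-19,42,8)
river: ρ → (8,38,-29)
river: ρ → (-29,20,17)
river: ρ → (17,48,-1)
river: ρ → (-1,48,17)
river: ρ → (17,20,-29)
river: ρ → (-29,38,8)
river: ρ → (8,42,-19)
river: ρ → (-19,34,16)
river: ρ → (16,30,-23)
river: ρ → (-23,16,23)
river: ρ → (23,30,-16)
river: ρ → (-16,34,19)
river: ρ → (19,42,-8)
river: ρ → (-8,38,29)
river: ρ → (29,20,-17)
ρ-cycle length = 26 (tail of 1 descent step not counted)

26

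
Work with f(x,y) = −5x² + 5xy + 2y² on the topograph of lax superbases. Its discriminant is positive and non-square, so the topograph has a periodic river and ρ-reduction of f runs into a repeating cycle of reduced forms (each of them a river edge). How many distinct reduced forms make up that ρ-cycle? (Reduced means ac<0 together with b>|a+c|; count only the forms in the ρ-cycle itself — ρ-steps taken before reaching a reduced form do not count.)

D = 65, ⌊√D⌋ = 8
river: ρ → (2,7,-2)
river: ρ → (-2,5,5)
river: ρ → (5,5,-2)
river: ρ → (-2,7,2)
river: ρ → (2,5,-5)
river: ρ → (-5,5,2)
ρ-cycle length = 6 (tail of 0 descent steps not counted)

6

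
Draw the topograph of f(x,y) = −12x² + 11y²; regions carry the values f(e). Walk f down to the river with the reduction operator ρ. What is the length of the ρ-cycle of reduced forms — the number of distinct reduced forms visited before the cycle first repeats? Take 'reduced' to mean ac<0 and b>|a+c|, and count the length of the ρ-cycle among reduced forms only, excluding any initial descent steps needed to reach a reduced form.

D = 528, ⌊√D⌋ = 22
descent: ρ → (11,22,-1)  [lands on river]
river: ρ → (-1,22,11)
ρ-cycle length = 2 (tail of 1 descent step not counted)

2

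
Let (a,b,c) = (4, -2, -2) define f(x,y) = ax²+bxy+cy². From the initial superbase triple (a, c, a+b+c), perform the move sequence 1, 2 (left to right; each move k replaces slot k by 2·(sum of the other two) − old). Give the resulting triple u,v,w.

start (4,-2,0) = (f(1,0),f(0,1),f(1,1))
replace slot 1: 2·((-2)+0) − 4 = -8 → (-8,-2,0)
replace slot 2: 2·((-8)+0) − (-2) = -14 → (-8,-14,0)

-8,-14,0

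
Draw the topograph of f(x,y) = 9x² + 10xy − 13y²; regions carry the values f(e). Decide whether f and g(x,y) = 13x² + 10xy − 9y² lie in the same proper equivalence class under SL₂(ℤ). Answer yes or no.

D₁ = 568, D₂ = 568
river cycle of f (length 6): (-13, 16, 6), (6, 20, -7), (-7, 22, 3), (3, 20, -14), (-14, 8, 9), (9, 10, -13)
river cycle of g (length 6): (-9, 8, 14), (14, 20, -3), (-3, 22, 7), (7, 20, -6), (-6, 16, 13), (13, 10, -9)
cycles differ ⇒ inequivalent

no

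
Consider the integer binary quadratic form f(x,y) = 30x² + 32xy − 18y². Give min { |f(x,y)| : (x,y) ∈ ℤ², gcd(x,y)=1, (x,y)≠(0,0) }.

river: ρ → (-18,40,22)
river: ρ → (22,48,-10)
river: ρ → (-10,52,12)
river: ρ → (12,44,-26)
river: ρ → (-26,8,30)
river: ρ → (30,52,-4)
river: ρ → (-4,52,30)
river: ρ → (30,8,-26)
river: ρ → (-26,44,12)
river: ρ → (12,52,-10)
river: ρ → (-10,48,22)
river: ρ → (22,40,-18)
river: ρ → (-18,32,30)
river: ρ → (30,28,-20)
river: ρ → (-20,52,6)
river: ρ → (6,56,-2)
river: ρ → (-2,56,6)
river: ρ → (6,52,-20)
river: ρ → (-20,28,30)
river: ρ → (30,32,-18)
closes: descent 0, river 20
min |a| on river = 2

2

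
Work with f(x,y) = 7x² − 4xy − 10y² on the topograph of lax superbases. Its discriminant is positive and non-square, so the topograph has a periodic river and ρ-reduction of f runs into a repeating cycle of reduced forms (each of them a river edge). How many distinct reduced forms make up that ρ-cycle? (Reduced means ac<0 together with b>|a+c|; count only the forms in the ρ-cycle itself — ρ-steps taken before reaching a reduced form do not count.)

D = 296, ⌊√D⌋ = 17
descent: ρ → (-10,4,7)  [lands on river]
river: ρ → (7,10,-7)
river: ρ → (-7,4,10)
river: ρ → (10,16,-1)
river: ρ → (-1,16,10)
river: ρ → (10,4,-7)
river: ρ → (-7,10,7)
river: ρ → (7,4,-10)
river: ρ → (-10,16,1)
river: ρ → (1,16,-10)
ρ-cycle length = 10 (tail of 1 descent step not counted)

10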